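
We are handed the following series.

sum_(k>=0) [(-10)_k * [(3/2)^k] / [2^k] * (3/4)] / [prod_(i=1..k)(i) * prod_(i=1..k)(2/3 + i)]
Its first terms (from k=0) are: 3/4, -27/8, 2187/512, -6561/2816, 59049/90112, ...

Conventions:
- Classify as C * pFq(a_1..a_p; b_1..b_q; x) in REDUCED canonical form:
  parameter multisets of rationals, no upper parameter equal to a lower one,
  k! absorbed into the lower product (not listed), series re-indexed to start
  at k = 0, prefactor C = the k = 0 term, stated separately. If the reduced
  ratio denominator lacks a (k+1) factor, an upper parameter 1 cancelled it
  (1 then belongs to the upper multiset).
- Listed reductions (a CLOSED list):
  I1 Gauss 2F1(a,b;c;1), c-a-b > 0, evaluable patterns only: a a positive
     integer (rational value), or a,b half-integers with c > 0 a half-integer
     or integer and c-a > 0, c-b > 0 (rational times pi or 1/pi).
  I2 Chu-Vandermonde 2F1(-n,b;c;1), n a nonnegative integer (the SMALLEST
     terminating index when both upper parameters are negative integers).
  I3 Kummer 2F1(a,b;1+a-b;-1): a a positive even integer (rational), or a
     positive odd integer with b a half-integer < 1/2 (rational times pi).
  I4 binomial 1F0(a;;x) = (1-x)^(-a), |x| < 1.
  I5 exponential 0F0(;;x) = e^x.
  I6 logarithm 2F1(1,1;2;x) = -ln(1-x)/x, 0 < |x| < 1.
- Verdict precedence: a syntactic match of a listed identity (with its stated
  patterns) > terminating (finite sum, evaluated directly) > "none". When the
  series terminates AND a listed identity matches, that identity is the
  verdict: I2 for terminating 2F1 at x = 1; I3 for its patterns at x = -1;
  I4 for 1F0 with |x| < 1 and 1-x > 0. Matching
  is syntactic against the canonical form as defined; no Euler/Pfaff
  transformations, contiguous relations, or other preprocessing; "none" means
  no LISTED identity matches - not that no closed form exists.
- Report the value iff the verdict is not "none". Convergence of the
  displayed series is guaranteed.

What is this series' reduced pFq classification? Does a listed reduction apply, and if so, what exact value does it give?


x = 3/4 here; the reduced form reads 1F1, upper {-10}, lower {5/3}, C = 3/4. Verdict: terminating (-10 upstairs). 11 nonzero terms in all; added directly. Its exact value is -46115855249868609/374994883103948800.

The tell: from the first term 3/4: the product of the first k integers (C = 3/4) is k!.
Term ratio: r(k) = (3/4) * (k-10) / [(k+5/3) (k+1)] - rational; roots negated = parameters, x = (3/4), C = 3/4.


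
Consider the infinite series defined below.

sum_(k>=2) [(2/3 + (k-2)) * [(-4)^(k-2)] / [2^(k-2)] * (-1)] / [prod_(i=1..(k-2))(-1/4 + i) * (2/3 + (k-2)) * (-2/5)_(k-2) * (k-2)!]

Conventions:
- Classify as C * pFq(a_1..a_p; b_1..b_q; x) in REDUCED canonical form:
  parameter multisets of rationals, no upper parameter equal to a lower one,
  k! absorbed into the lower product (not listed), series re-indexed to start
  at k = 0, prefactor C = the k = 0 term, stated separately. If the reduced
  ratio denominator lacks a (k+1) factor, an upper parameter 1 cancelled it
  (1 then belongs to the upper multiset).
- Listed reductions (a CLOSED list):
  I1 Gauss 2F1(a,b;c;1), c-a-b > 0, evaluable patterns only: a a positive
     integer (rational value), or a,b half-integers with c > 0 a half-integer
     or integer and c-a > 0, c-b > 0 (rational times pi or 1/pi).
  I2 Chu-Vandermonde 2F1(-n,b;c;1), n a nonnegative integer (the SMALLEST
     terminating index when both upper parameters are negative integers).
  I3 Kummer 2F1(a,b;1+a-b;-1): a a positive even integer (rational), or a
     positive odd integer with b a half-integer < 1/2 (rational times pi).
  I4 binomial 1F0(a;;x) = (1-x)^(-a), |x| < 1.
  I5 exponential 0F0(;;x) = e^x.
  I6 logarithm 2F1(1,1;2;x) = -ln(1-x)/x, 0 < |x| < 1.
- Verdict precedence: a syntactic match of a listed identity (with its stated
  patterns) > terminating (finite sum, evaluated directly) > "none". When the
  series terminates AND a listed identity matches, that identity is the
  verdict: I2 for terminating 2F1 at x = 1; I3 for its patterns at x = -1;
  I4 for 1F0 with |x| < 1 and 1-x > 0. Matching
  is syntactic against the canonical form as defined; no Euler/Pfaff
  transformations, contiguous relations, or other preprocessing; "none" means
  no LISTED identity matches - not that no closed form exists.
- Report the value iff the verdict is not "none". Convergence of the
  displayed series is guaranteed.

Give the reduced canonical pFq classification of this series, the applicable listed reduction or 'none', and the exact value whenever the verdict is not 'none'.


With C = -1: the canonical form is 0F2(-; -2/5, 3/4; -2). Verdict: none (x = -2): each listed identity misses the multisets {-} ; {-2/5, 3/4}.

First insight: with t_0 = -1, the lower running product (prefactor -1) is a rising factorial.
Consecutive-term ratio: r(k) = (-2) * 1 / [(k-2/5) (k+3/4) (k+1)] - poly over poly, x = (-2) from leading terms; C = -1 at k = 0.


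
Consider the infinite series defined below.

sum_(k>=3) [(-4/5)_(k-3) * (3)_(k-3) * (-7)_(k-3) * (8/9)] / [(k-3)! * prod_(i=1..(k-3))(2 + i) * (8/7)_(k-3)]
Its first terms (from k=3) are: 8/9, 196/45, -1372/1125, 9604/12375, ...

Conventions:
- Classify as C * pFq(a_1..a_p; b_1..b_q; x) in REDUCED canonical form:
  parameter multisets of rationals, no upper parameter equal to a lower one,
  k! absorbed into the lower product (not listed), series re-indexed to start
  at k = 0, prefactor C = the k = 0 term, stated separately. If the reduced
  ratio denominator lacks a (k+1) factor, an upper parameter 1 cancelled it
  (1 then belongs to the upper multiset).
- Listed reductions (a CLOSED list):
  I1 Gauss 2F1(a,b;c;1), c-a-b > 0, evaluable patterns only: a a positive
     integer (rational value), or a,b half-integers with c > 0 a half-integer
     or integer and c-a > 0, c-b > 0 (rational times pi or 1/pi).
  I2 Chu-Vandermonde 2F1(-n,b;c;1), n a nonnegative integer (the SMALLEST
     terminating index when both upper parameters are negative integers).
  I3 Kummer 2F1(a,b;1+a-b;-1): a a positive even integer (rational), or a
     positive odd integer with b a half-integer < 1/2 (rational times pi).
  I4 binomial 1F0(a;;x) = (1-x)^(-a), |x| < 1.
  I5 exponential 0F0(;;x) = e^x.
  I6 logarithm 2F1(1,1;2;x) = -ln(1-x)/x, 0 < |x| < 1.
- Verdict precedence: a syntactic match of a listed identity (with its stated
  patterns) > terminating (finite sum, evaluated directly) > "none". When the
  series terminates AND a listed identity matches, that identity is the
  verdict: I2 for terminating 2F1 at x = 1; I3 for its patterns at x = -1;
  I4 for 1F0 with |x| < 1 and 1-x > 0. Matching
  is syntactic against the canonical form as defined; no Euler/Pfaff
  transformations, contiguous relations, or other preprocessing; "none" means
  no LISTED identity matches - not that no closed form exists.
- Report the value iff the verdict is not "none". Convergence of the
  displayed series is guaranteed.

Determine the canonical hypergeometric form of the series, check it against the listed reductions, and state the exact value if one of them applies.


The tell: x = 1 and the parameter 3 appears in both the upper and lower lists and cancels.
Ratio: r(k) = 1 * (k-7) (k-4/5) / [(k+8/7) (k+1)] - rational; roots negated = parameters, x = 1, C = 8/9.

This is 8/9 * 2F1(-7, -4/5; 8/7; 1) in reduced canonical form. Verdict at x = 1: Chu-Vandermonde (I2) matches (terminating 2F1 at x = 1 with n = 7, b = -4/5, c = 8/7). Value: 604309574544/133955078125.


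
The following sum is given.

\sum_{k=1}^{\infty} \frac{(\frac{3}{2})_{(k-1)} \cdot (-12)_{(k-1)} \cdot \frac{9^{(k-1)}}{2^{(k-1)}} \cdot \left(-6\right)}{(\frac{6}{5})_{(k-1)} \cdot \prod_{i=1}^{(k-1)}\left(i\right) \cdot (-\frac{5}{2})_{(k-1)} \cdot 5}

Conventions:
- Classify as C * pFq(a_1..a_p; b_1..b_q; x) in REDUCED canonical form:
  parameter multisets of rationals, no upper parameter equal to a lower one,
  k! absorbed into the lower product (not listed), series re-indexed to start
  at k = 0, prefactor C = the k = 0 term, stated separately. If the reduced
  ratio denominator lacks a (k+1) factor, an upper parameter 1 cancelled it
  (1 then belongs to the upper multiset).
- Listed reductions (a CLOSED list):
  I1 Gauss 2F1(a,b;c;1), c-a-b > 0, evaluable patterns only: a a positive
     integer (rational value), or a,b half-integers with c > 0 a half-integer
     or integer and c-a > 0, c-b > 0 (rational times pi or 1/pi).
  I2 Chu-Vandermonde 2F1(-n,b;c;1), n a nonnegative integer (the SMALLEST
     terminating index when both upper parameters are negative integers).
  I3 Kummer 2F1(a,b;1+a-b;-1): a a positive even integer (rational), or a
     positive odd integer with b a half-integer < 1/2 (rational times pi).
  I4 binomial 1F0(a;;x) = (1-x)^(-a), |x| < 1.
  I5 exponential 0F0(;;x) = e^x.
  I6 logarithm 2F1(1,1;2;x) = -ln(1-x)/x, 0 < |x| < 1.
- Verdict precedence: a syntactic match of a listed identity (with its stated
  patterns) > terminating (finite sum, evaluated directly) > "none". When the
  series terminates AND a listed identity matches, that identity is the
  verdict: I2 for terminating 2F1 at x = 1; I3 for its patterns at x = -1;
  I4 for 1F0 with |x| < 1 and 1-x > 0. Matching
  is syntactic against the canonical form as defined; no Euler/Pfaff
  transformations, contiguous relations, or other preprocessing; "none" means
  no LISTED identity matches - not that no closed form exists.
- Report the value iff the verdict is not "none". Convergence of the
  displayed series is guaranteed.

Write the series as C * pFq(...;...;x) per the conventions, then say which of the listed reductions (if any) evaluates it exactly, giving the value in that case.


First insight: from the first term -\frac{6}{5}: the two k-th powers (C = -6/5) combine into one argument.
Ratio: r(k) = \frac{9}{2} * (k-12) (k+\frac{3}{2}) / [(k-\frac{5}{2}) (k+\frac{6}{5}) (k+1)] - rational; roots negated = parameters, x = \frac{9}{2}, C = -\frac{6}{5}.

The series (x = \frac{9}{2}) is 2F2: upper {-12, \frac{3}{2}}, lower {-\frac{5}{2}, \frac{6}{5}}, prefactor -\frac{6}{5}. Verdict: terminating - upper -12 stops the sum at k = 12; the 13 terms are added exactly. Value: \frac{5040741423144899872401}{1272758848549027840}.


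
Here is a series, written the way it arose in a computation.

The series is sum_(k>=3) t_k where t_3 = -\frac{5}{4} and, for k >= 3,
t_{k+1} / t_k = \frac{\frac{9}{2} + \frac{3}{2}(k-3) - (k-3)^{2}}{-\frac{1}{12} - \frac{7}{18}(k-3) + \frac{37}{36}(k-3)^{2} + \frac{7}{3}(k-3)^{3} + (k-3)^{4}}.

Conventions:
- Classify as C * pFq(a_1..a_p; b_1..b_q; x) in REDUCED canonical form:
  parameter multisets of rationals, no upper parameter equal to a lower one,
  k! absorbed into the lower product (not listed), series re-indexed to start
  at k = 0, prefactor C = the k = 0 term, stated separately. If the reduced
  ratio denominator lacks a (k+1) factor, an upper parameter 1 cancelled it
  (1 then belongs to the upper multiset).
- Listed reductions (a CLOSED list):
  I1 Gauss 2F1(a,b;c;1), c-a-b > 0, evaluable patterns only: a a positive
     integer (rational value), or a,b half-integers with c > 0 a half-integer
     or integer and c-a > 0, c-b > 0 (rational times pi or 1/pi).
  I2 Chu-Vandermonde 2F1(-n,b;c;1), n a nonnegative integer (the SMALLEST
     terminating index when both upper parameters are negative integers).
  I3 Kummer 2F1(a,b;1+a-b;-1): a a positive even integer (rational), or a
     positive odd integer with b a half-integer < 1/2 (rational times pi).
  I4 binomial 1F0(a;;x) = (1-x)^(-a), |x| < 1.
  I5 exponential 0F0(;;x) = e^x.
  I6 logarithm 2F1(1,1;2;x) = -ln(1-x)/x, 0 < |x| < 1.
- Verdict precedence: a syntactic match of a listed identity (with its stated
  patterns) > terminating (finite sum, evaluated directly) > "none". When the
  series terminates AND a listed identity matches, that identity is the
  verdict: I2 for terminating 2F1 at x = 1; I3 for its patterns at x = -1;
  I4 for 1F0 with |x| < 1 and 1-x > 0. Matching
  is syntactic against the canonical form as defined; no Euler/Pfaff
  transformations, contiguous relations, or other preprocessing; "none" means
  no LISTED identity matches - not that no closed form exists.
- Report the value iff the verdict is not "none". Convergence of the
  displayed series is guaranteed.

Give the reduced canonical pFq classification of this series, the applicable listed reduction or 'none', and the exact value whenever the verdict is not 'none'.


At argument -1: a 1F2 with upper {-3}, lower {-\frac{1}{3}, \frac{1}{6}}, scaled by C = -\frac{5}{4}. Verdict: terminating - no listed pattern fits, but -3 in the upper list cuts the series at k = 3; direct evaluation. Value: \frac{58621}{364}.

The tell: t_0 being -\frac{5}{4}, roots of the ratio polynomials (C = -5/4) are the negated parameters.
Term ratio: r(k) = -1 * (k-3) / [(k-\frac{1}{3}) (k+\frac{1}{6}) (k+1)] - rational; roots negated = parameters, x = -1, C = -\frac{5}{4}.


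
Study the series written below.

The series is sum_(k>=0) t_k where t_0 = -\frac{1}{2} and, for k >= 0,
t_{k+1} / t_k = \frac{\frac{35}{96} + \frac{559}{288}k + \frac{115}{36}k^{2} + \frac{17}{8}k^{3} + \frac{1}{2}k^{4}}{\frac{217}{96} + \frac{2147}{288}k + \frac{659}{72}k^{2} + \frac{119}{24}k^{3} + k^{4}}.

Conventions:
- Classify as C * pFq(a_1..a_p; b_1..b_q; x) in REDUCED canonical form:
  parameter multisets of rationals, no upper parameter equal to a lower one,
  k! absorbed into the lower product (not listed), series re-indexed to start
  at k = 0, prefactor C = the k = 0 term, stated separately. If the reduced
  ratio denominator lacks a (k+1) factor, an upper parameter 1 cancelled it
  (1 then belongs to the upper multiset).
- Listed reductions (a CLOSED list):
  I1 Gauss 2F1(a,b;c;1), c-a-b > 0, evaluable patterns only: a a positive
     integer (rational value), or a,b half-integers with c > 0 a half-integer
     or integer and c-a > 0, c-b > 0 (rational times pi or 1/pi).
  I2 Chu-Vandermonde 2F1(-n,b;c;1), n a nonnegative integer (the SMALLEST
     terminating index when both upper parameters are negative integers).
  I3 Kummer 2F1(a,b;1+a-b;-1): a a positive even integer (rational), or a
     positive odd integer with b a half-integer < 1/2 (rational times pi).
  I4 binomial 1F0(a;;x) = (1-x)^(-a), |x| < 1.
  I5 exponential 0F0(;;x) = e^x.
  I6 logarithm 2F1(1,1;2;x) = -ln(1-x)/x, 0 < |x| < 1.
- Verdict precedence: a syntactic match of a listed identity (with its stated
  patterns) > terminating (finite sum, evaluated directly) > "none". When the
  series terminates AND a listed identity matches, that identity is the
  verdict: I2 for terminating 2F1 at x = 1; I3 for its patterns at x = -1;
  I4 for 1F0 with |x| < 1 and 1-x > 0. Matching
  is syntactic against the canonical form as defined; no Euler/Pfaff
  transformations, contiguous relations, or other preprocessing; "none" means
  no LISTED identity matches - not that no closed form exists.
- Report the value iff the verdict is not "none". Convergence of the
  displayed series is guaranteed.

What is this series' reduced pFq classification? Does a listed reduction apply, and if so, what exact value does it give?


With C = -\frac{1}{2}: the canonical form is 2F1(\frac{1}{3}, \frac{5}{4}; \frac{31}{24}; \frac{1}{2}). Verdict: no listed reduction: x = \frac{1}{2} and upper {\frac{1}{3}, \frac{5}{4}} fail every I1-I6 pattern.

First insight: from the first term -\frac{1}{2}: roots of the ratio polynomials (C = -1/2) are the negated parameters.
Step ratio: r(k) = \frac{1}{2} * (k+\frac{1}{3}) (k+\frac{5}{4}) / [(k+\frac{31}{24}) (k+1)] - rational in k, leading ratio \frac{1}{2}; with t_0 = -\frac{1}{2}, classification follows.


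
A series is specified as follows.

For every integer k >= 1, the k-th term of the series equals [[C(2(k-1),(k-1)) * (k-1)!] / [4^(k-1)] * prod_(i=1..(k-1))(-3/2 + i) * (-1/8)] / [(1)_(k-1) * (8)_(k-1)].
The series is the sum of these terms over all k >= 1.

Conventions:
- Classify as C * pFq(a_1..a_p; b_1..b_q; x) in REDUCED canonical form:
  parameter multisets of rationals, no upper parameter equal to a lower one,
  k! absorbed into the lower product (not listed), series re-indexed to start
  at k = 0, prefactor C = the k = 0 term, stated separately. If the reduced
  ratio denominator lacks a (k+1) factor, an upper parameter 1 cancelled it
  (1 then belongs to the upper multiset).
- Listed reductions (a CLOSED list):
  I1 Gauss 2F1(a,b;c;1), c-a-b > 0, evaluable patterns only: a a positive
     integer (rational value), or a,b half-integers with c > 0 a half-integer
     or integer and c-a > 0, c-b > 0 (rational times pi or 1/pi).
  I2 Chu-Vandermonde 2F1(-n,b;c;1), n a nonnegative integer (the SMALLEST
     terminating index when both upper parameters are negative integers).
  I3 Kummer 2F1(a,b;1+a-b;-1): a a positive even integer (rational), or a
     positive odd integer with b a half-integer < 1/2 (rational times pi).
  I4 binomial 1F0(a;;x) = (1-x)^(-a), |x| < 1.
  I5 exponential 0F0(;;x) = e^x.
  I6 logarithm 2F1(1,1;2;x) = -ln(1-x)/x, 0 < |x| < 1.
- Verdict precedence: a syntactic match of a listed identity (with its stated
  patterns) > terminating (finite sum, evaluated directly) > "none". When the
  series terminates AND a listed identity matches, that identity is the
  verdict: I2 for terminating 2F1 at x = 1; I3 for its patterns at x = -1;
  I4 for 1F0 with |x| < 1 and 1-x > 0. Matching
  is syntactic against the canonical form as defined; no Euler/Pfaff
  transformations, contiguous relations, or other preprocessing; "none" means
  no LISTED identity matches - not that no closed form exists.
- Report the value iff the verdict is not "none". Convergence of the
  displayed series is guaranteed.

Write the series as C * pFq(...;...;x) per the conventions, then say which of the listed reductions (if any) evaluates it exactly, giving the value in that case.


First insight: x = 1 and the running product (C = -1/8, x = 1) telescopes to a rising factorial.
Consecutive-term ratio: r(k) = 1 * (k-1/2) (k+1/2) / [(k+8) (k+1)] - rational in k. x = 1; t_0 = -1/8; negate the roots.

The series (x = 1) is 2F1: upper {-1/2, 1/2}, lower {8}, prefactor -1/8. Verdict: Gauss's theorem I1 (half-integer case) fires (x = 1; upper {-1/2, 1/2} half-integers, c = 8 in the evaluable pattern). Sum: (-1048576/2760615) / pi.


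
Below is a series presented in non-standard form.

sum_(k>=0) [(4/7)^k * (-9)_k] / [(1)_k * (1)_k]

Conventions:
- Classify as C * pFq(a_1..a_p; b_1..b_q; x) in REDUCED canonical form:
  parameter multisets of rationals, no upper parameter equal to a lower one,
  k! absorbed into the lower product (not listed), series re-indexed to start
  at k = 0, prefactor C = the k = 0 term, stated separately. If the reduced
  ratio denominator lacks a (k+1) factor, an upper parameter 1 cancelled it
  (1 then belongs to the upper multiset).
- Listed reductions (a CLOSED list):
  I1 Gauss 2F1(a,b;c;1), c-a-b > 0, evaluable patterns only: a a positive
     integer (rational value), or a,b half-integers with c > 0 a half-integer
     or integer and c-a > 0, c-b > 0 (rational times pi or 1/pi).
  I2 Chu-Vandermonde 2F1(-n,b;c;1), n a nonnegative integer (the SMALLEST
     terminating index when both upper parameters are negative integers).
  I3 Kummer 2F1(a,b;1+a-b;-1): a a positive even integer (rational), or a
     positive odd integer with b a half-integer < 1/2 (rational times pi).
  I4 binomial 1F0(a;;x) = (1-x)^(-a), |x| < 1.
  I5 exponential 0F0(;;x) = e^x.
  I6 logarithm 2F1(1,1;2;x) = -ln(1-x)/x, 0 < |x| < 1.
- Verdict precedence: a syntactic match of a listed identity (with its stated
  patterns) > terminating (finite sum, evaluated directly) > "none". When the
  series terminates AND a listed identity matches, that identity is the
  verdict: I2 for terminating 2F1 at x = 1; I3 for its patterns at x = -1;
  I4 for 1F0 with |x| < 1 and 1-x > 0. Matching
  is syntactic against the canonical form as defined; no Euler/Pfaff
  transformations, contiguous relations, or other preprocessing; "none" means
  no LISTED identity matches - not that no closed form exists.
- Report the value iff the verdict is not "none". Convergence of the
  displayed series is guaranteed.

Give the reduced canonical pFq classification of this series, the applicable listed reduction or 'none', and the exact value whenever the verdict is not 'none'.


Canonical form: C = 1 times 1F1 with upper {-9}, lower {1}, x = 4/7. Verdict: terminating - no listed pattern fits, but -9 in the upper list cuts the series at k = 9; direct evaluation. Value: -43225303559/114402475845.

Structural cue: with t_0 = 1, (1)_k (C = 1) is k! itself.
Step ratio: r(k) = (4/7) * (k-9) / [(k+1) (k+1)] - rational in k, leading ratio (4/7); with t_0 = 1, classification follows.


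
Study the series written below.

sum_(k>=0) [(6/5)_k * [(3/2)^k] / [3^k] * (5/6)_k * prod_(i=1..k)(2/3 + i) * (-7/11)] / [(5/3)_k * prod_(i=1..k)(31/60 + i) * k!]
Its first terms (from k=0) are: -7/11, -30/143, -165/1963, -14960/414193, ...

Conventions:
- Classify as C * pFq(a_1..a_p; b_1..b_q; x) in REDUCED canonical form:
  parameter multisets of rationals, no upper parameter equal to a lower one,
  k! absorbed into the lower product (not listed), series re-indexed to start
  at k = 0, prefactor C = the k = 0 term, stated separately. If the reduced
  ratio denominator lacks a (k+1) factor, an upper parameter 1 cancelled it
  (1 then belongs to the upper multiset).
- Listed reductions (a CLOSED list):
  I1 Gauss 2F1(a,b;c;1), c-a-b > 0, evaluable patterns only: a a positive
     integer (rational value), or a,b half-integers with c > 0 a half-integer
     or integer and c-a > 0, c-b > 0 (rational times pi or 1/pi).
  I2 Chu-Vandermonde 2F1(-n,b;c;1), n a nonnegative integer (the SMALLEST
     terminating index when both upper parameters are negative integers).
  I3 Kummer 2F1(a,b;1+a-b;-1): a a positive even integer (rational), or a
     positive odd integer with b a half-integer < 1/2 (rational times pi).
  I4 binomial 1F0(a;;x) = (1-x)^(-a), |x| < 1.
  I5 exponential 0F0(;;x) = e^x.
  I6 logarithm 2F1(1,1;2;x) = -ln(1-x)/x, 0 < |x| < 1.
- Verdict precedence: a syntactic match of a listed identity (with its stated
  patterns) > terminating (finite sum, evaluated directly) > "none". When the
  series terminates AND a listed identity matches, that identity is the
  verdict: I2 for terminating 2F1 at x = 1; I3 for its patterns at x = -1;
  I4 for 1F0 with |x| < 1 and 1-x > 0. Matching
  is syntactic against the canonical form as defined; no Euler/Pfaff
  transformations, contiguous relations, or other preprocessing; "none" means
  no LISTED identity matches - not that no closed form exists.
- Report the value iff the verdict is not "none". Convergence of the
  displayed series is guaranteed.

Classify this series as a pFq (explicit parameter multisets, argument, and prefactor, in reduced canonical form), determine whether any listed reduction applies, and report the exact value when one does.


x = 1/2 here; the reduced form reads 2F1, upper {5/6, 6/5}, lower {91/60}, C = -7/11. Verdict: none - this 2F1 at x = 1/2 matches no listed pattern, and upper {5/6, 6/5} holds no stopper.

Key step: from the first term -7/11: the running product (C = -7/11) telescopes to a rising factorial.
Adjacent-term ratio: r(k) = (1/2) * (k+5/6) (k+6/5) / [(k+91/60) (k+1)] ; factor over Q: parameters, x = (1/2), and C = -7/11.


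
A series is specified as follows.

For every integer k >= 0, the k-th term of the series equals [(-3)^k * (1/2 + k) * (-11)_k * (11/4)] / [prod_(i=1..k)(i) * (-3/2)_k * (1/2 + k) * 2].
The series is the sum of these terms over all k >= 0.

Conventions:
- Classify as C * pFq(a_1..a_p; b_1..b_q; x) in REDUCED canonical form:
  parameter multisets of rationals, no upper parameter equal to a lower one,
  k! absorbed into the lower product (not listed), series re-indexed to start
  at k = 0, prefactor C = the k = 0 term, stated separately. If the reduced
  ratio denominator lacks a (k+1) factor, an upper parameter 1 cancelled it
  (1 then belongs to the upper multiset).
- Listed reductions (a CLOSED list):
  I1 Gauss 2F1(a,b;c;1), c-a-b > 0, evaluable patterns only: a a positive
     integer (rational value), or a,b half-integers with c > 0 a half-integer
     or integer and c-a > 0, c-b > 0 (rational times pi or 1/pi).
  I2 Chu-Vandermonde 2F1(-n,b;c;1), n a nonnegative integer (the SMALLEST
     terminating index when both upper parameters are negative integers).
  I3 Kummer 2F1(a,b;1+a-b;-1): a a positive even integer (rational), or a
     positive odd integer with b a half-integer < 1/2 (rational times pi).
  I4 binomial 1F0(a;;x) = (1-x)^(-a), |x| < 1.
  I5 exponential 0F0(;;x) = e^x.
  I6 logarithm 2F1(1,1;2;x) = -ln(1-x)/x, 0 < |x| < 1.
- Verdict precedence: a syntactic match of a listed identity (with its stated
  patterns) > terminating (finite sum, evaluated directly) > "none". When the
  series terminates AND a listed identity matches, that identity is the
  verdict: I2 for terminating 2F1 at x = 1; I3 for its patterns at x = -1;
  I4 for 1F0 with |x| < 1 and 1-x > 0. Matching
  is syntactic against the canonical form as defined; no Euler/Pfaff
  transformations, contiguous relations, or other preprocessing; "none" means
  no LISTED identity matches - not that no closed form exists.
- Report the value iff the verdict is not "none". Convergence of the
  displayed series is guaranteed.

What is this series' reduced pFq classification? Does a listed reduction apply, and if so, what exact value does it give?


x = -3 here; the reduced form reads 1F1, upper {-11}, lower {-3/2}, C = 11/8. Verdict: terminating - the sum ends at index 11 because -11 is a negative integer; exact evaluation follows. Value: 15269931153/44200.

Key step: x = (-3) and the product of the first k integers (C = 11/8) is k!.
Term ratio: r(k) = (-3) * (k-11) / [(k-3/2) (k+1)] - rational in k. x = (-3); t_0 = 11/8; negate the roots.


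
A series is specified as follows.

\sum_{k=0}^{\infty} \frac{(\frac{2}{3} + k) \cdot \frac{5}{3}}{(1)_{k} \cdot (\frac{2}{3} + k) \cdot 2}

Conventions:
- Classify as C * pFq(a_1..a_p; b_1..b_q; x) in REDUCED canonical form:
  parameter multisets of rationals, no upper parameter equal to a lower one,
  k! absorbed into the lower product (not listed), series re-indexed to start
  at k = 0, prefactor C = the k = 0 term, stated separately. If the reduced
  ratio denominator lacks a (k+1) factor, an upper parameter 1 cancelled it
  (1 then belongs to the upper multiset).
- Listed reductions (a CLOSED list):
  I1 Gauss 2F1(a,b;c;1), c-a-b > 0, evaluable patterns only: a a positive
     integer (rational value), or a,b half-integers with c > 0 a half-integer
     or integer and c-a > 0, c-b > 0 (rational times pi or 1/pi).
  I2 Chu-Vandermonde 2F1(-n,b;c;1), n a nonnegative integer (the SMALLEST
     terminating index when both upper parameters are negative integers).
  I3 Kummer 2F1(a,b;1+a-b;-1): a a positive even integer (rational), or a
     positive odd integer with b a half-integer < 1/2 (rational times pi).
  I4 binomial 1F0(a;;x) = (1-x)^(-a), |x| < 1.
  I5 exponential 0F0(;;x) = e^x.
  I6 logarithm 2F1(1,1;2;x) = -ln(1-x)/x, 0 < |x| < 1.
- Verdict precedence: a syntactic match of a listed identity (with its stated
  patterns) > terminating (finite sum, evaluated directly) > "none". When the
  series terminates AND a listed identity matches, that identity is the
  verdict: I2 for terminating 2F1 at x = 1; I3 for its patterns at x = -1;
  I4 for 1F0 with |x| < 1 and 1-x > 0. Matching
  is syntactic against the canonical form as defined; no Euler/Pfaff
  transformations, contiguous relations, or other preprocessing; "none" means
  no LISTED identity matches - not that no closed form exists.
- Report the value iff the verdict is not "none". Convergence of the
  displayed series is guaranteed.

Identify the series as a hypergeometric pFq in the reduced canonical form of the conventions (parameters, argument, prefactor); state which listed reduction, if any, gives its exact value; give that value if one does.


At argument 1: a 0F0 with upper {-}, lower {-}, scaled by C = \frac{5}{6}. Verdict: the I5 exponential reduction matches (the 0F0 exponential series at x = 1). Its exact value is \frac{5}{6} \cdot e^{1}.

Key step: x = 1 and the constant factors (prefactor 5/6) combine into one prefactor.
Adjacent-term ratio: r(k) = 1 * 1 / [(k+1)] - poly over poly, x = 1 from leading terms; C = \frac{5}{6} at k = 0.


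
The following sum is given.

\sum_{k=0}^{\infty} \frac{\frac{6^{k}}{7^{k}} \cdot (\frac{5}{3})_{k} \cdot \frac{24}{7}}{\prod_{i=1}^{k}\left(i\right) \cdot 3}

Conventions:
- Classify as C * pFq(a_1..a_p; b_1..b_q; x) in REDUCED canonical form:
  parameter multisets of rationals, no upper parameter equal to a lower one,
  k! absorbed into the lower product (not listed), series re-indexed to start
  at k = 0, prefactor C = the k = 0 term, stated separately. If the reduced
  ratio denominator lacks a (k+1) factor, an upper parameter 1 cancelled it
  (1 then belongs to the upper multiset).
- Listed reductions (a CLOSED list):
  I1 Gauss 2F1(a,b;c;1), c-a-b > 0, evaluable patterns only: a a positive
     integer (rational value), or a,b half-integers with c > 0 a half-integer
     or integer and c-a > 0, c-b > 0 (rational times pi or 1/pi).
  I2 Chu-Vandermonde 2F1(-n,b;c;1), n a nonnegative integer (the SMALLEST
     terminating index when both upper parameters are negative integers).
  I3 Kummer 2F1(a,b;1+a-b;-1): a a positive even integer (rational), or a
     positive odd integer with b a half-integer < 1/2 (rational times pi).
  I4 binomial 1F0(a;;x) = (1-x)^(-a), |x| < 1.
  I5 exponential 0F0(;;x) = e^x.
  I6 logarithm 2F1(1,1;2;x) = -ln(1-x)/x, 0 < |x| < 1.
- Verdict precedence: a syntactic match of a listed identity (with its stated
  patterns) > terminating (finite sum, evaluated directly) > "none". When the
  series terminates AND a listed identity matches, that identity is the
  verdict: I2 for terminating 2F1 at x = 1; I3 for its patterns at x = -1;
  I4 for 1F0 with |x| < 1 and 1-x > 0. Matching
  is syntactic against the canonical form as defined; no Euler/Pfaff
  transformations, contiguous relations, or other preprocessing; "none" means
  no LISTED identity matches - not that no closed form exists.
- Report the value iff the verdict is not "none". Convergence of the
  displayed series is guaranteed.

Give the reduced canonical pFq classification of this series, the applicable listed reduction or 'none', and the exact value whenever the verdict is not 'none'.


This is \frac{8}{7} * 1F0(\frac{5}{3}; -; \frac{6}{7}) in reduced canonical form. Verdict (x = \frac{6}{7}): binomial (I4) applies (the 1F0 binomial series: exponent -5/3, x = \frac{6}{7}). Hence: \frac{8}{7} \cdot \left(\frac{1}{7}\right)^{-\frac{5}{3}}.

Key observation: t_0 = \frac{8}{7} here, and the two geometric factors (prefactor 8/7) combine into one argument.
Step ratio: r(k) = \frac{6}{7} * (k+\frac{5}{3}) / [(k+1)] ; factor over Q: parameters, x = \frac{6}{7}, and C = \frac{8}{7}.


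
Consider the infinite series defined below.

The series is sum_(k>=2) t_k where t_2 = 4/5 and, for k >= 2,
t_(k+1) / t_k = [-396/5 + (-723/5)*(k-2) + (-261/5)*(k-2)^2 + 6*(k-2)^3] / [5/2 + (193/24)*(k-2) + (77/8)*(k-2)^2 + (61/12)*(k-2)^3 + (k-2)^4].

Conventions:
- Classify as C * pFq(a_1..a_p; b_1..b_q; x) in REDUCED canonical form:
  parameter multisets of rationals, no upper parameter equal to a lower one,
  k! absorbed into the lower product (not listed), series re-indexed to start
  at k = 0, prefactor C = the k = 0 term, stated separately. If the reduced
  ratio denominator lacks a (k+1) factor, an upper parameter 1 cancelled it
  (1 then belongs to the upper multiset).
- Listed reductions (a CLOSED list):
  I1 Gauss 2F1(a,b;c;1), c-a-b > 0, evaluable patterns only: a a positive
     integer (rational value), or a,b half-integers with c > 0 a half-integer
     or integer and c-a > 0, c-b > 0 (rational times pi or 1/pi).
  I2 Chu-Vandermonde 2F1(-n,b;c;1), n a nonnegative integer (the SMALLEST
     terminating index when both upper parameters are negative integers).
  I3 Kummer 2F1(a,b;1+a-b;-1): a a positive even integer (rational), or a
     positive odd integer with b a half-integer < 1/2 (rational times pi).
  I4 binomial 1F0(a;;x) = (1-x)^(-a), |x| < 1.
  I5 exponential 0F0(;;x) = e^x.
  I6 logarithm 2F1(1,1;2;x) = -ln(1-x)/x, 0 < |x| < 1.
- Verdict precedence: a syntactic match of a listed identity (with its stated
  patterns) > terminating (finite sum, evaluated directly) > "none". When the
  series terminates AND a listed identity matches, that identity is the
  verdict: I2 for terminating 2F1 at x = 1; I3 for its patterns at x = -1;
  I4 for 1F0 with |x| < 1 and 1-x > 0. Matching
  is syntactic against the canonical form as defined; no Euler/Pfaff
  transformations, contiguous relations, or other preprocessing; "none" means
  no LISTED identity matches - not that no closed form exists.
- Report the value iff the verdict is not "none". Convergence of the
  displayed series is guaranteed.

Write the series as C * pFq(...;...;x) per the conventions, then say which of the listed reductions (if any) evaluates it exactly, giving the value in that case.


Classification (C = 4/5): 2F2 with upper {-11, 4/5}, lower {5/4, 4/3}, argument x = 6. Verdict: terminating - upper -11 stops the sum at k = 11; the 12 terms are added exactly. Sum: -201465127016761536290716/1388998408679962158203125.

Key step: t_0 being 4/5, cancel k + 3/2 from the displayed ratio first; then C = 4/5, x = 6.
Adjacent-term ratio: r(k) = 6 * (k-11) (k+4/5) / [(k+5/4) (k+4/3) (k+1)] ; factor over Q: parameters, x = 6, and C = 4/5.


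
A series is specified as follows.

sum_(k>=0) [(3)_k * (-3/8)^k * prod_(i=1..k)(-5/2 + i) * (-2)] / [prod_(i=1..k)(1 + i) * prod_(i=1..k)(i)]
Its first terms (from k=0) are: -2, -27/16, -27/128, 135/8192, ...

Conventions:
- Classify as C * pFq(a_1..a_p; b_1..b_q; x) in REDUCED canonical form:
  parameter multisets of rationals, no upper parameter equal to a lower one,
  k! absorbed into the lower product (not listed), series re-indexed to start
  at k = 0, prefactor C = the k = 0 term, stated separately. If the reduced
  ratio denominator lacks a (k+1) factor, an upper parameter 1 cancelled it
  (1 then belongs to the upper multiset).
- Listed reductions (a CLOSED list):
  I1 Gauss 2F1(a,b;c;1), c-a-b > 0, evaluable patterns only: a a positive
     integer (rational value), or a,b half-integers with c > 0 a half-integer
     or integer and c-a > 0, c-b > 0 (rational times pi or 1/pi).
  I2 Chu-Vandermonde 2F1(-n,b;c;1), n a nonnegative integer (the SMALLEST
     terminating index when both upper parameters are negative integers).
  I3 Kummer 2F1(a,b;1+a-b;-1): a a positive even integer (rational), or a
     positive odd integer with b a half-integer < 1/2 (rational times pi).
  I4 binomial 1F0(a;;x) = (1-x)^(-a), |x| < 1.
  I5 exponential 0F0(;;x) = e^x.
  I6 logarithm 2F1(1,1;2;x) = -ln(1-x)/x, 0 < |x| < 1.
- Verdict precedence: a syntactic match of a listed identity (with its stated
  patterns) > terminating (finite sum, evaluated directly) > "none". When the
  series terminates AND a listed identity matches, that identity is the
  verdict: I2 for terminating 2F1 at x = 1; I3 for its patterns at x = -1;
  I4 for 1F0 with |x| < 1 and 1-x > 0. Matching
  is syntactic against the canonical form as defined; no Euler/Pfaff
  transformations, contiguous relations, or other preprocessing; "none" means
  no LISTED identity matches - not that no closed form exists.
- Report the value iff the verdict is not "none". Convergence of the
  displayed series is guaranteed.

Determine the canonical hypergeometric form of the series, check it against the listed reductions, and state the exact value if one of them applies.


With C = -2: the canonical form is 2F1(-3/2, 3; 2; -3/8). Verdict: none. A 2F1 with upper {-3/2, 3} fits none of I1-I6 at x = -3/8; the sum runs forever.

Key step: from the first term -2: the lower running product (prefactor -2) is a rising factorial.
Adjacent-term ratio: r(k) = (-3/8) * (k-3/2) (k+3) / [(k+2) (k+1)] - rational in k, leading ratio (-3/8); with t_0 = -2, classification follows.


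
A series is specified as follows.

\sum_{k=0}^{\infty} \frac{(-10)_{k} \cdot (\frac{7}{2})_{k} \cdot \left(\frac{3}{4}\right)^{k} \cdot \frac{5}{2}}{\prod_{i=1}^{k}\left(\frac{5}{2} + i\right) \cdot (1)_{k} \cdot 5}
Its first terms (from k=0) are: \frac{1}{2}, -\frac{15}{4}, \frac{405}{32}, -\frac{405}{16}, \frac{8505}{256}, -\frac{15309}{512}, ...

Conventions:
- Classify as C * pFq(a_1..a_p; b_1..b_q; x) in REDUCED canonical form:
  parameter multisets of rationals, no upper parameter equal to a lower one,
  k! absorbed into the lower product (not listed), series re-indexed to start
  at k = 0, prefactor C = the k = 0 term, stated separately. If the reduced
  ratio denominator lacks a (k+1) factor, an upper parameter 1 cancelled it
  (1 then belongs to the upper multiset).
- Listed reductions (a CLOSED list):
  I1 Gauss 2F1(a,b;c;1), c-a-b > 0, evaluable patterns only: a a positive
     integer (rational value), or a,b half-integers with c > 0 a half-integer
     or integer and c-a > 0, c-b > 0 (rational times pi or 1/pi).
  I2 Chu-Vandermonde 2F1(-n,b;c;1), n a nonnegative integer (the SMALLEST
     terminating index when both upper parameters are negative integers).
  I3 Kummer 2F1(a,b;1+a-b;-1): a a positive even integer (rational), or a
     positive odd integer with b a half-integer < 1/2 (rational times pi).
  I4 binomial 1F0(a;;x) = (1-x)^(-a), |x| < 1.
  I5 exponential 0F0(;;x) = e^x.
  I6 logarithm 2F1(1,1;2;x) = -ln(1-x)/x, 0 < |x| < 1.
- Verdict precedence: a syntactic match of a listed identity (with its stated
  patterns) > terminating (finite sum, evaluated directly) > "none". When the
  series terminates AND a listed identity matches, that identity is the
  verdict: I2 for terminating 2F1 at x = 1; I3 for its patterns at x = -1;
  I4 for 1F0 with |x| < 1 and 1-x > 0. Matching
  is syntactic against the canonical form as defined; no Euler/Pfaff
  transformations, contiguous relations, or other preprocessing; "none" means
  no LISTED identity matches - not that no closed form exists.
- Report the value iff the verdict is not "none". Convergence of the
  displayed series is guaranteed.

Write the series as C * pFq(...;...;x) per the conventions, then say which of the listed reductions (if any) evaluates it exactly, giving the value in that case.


Structural cue: with t_0 = \frac{1}{2}, (1)_k (C = 1/2, x = 3/4) is k! itself.
Step ratio: r(k) = \frac{3}{4} * (k-10) / [(k+1)] - rational; roots negated = parameters, x = \frac{3}{4}, C = \frac{1}{2}.

The series (x = \frac{3}{4}) is 1F0: upper {-10}, lower {-}, prefactor \frac{1}{2}. Verdict at x = \frac{3}{4}: the I4 binomial reduction matches (the 1F0 binomial series: exponent 10, x = \frac{3}{4}). Value: \frac{1}{2097152}.


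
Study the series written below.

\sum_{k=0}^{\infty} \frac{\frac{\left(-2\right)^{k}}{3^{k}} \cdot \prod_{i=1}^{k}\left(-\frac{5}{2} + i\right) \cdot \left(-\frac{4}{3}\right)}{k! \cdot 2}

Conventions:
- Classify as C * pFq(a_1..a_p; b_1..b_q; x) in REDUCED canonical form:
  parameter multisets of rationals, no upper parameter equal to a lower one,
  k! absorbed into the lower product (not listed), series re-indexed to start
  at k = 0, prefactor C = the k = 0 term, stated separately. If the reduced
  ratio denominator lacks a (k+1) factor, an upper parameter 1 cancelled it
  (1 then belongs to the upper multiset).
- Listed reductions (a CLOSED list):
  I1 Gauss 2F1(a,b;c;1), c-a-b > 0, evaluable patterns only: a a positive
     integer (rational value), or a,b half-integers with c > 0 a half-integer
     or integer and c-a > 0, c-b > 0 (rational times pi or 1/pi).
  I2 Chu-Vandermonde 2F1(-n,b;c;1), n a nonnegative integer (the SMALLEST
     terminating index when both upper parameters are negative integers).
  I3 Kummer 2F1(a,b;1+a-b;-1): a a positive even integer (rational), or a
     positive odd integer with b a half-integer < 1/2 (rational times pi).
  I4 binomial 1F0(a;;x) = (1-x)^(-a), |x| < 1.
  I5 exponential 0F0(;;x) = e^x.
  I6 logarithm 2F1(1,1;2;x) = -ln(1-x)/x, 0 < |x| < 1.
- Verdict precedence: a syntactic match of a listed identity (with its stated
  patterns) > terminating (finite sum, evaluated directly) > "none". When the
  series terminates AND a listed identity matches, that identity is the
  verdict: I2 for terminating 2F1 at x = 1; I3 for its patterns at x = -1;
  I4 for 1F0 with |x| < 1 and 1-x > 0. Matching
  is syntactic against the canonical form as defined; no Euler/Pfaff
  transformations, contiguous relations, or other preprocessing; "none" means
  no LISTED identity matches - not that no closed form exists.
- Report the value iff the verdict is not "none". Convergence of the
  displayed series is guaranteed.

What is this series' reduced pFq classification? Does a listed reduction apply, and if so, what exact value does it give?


With C = -\frac{2}{3}: the canonical form is 1F0(-\frac{3}{2}; -; -\frac{2}{3}). Verdict (x = -\frac{2}{3}): binomial (I4) applies (the 1F0 binomial series: exponent 3/2, x = -\frac{2}{3}). Its exact value is \left(-\frac{2}{3}\right) \cdot \left(\frac{5}{3}\right)^{\frac{3}{2}}.

First insight: with t_0 = -\frac{2}{3}, the constant factors (C = -2/3, x = -2/3) combine into one prefactor.
Term ratio: r(k) = -\frac{2}{3} * (k-\frac{3}{2}) / [(k+1)] - rational; roots negated = parameters, x = -\frac{2}{3}, C = -\frac{2}{3}.
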